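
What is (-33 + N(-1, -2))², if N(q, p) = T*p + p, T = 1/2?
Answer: 1296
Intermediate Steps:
T = ½ ≈ 0.50000
N(q, p) = 3*p/2 (N(q, p) = p/2 + p = 3*p/2)
(-33 + N(-1, -2))² = (-33 + (3/2)*(-2))² = (-33 - 3)² = (-36)² = 1296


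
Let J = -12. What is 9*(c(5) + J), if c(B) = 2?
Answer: -90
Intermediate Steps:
9*(c(5) + J) = 9*(2 - 12) = 9*(-10) = -90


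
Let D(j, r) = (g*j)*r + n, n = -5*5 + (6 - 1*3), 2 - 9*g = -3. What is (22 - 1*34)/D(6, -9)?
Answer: 3/13 ≈ 0.23077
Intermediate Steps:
g = 5/9 (g = 2/9 - 1/9*(-3) = 2/9 + 1/3 = 5/9 ≈ 0.55556)
n = -22 (n = -25 + (6 - 3) = -25 + 3 = -22)
D(j, r) = -22 + 5*j*r/9 (D(j, r) = (5*j/9)*r - 22 = 5*j*r/9 - 22 = -22 + 5*j*r/9)
(22 - 1*34)/D(6, -9) = (22 - 1*34)/(-22 + (5/9)*6*(-9)) = (22 - 34)/(-22 - 30) = -12/(-52) = -12*(-1/52) = 3/13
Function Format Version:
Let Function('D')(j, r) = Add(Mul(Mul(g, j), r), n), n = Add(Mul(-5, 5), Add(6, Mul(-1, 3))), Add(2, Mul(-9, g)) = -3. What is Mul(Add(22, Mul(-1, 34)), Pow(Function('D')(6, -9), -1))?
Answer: Rational(3, 13) ≈ 0.23077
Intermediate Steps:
g = Rational(5, 9) (g = Add(Rational(2, 9), Mul(Rational(-1, 9), -3)) = Add(Rational(2, 9), Rational(1, 3)) = Rational(5, 9) ≈ 0.55556)
n = -22 (n = Add(-25, Add(6, -3)) = Add(-25, 3) = -22)
Function('D')(j, r) = Add(-22, Mul(Rational(5, 9), j, r)) (Function('D')(j, r) = Add(Mul(Mul(Rational(5, 9), j), r), -22) = Add(Mul(Rational(5, 9), j, r), -22) = Add(-22, Mul(Rational(5, 9), j, r)))
Mul(Add(22, Mul(-1, 34)), Pow(Function('D')(6, -9), -1)) = Mul(Add(22, Mul(-1, 34)), Pow(Add(-22, Mul(Rational(5, 9), 6, -9)), -1)) = Mul(Add(22, -34), Pow(Add(-22, -30), -1)) = Mul(-12, Pow(-52, -1)) = Mul(-12, Rational(-1, 52)) = Rational(3, 13)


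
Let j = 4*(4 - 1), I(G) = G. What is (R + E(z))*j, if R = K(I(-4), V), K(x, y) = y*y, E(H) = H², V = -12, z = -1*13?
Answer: 3756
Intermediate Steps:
z = -13
j = 12 (j = 4*3 = 12)
K(x, y) = y²
R = 144 (R = (-12)² = 144)
(R + E(z))*j = (144 + (-13)²)*12 = (144 + 169)*12 = 313*12 = 3756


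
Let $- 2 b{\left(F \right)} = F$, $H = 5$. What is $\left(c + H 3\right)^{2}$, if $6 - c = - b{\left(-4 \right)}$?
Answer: $529$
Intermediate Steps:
$b{\left(F \right)} = - \frac{F}{2}$
$c = 8$ ($c = 6 - - \frac{\left(-1\right) \left(-4\right)}{2} = 6 - \left(-1\right) 2 = 6 - -2 = 6 + 2 = 8$)
$\left(c + H 3\right)^{2} = \left(8 + 5 \cdot 3\right)^{2} = \left(8 + 15\right)^{2} = 23^{2} = 529$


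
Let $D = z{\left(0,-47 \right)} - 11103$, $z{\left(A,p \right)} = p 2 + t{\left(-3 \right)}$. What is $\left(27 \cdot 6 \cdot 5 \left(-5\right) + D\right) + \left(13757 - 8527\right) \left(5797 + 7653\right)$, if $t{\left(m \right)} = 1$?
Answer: $70328254$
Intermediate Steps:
$z{\left(A,p \right)} = 1 + 2 p$ ($z{\left(A,p \right)} = p 2 + 1 = 2 p + 1 = 1 + 2 p$)
$D = -11196$ ($D = \left(1 + 2 \left(-47\right)\right) - 11103 = \left(1 - 94\right) - 11103 = -93 - 11103 = -11196$)
$\left(27 \cdot 6 \cdot 5 \left(-5\right) + D\right) + \left(13757 - 8527\right) \left(5797 + 7653\right) = \left(27 \cdot 6 \cdot 5 \left(-5\right) - 11196\right) + \left(13757 - 8527\right) \left(5797 + 7653\right) = \left(27 \cdot 30 \left(-5\right) - 11196\right) + 5230 \cdot 13450 = \left(810 \left(-5\right) - 11196\right) + 70343500 = \left(-4050 - 11196\right) + 70343500 = -15246 + 70343500 = 70328254$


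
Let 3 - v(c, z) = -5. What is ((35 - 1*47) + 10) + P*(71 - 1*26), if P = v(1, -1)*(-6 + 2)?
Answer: -1442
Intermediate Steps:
v(c, z) = 8 (v(c, z) = 3 - 1*(-5) = 3 + 5 = 8)
P = -32 (P = 8*(-6 + 2) = 8*(-4) = -32)
((35 - 1*47) + 10) + P*(71 - 1*26) = ((35 - 1*47) + 10) - 32*(71 - 1*26) = ((35 - 47) + 10) - 32*(71 - 26) = (-12 + 10) - 32*45 = -2 - 1440 = -1442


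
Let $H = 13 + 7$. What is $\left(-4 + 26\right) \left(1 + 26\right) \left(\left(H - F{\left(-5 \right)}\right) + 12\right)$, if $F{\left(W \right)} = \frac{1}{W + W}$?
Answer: $\frac{95337}{5} \approx 19067.0$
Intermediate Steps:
$F{\left(W \right)} = \frac{1}{2 W}$
$H = 20$
$\left(-4 + 26\right) \left(1 + 26\right) \left(\left(H - F{\left(-5 \right)}\right) + 12\right) = \left(-4 + 26\right) \left(1 + 26\right) \left(\left(20 - \frac{1}{2 \left(-5\right)}\right) + 12\right) = 22 \cdot 27 \left(\left(20 - \frac{1}{2} \left(- \frac{1}{5}\right)\right) + 12\right) = 594 \left(\left(20 - - \frac{1}{10}\right) + 12\right) = 594 \left(\left(20 + \frac{1}{10}\right) + 12\right) = 594 \left(\frac{201}{10} + 12\right) = 594 \cdot \frac{321}{10} = \frac{95337}{5}$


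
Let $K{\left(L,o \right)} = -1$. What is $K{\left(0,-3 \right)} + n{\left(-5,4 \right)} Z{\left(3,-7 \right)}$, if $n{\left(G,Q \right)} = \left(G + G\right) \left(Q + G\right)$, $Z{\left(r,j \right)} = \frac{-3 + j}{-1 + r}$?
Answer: $-51$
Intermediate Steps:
$Z{\left(r,j \right)} = \frac{-3 + j}{-1 + r}$
$n{\left(G,Q \right)} = 2 G \left(G + Q\right)$
$K{\left(0,-3 \right)} + n{\left(-5,4 \right)} Z{\left(3,-7 \right)} = -1 + 2 \left(-5\right) \left(-5 + 4\right) \frac{-3 - 7}{-1 + 3} = -1 + 2 \left(-5\right) \left(-1\right) \frac{1}{2} \left(-10\right) = -1 + 10 \cdot \frac{1}{2} \left(-10\right) = -1 + 10 \left(-5\right) = -1 - 50 = -51$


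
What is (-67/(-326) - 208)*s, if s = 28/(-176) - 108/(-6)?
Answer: -53176685/14344 ≈ -3707.2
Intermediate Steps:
s = 785/44 (s = 28*(-1/176) - 108*(-1/6) = -7/44 + 18 = 785/44 ≈ 17.841)
(-67/(-326) - 208)*s = (-67/(-326) - 208)*(785/44) = (-67*(-1/326) - 208)*(785/44) = (67/326 - 208)*(785/44) = -67741/326*785/44 = -53176685/14344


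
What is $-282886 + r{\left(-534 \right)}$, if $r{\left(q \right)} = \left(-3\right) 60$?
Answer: $-283066$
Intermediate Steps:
$r{\left(q \right)} = -180$
$-282886 + r{\left(-534 \right)} = -282886 - 180 = -283066$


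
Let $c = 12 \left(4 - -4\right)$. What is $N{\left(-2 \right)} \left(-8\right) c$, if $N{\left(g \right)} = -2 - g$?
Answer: $0$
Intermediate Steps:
$c = 96$ ($c = 12 \left(4 + 4\right) = 12 \cdot 8 = 96$)
$N{\left(-2 \right)} \left(-8\right) c = \left(-2 - -2\right) \left(-8\right) 96 = \left(-2 + 2\right) \left(-8\right) 96 = 0 \left(-8\right) 96 = 0 \cdot 96 = 0$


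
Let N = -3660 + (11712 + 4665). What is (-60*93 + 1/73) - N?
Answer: -1335680/73 ≈ -18297.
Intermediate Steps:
N = 12717 (N = -3660 + 16377 = 12717)
(-60*93 + 1/73) - N = (-60*93 + 1/73) - 1*12717 = (-5580 + 1/73) - 12717 = -407339/73 - 12717 = -1335680/73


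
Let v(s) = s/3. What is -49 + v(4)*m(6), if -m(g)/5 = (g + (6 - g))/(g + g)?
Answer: -157/3 ≈ -52.333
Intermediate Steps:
v(s) = s/3 (v(s) = s*(⅓) = s/3)
m(g) = -15/g (m(g) = -5*(g + (6 - g))/(g + g) = -30/(2*g) = -30*1/(2*g) = -15/g)
-49 + v(4)*m(6) = -49 + ((⅓)*4)*(-15/6) = -49 + 4*(-15*⅙)/3 = -49 + (4/3)*(-5/2) = -49 - 10/3 = -157/3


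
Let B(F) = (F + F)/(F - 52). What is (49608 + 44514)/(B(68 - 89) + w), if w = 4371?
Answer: 2290302/106375 ≈ 21.530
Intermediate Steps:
B(F) = 2*F/(-52 + F) (B(F) = (2*F)/(-52 + F) = 2*F/(-52 + F))
(49608 + 44514)/(B(68 - 89) + w) = (49608 + 44514)/(2*(68 - 89)/(-52 + (68 - 89)) + 4371) = 94122/(2*(-21)/(-52 - 21) + 4371) = 94122/(2*(-21)/(-73) + 4371) = 94122/(2*(-21)*(-1/73) + 4371) = 94122/(42/73 + 4371) = 94122/(319125/73) = 94122*(73/319125) = 2290302/106375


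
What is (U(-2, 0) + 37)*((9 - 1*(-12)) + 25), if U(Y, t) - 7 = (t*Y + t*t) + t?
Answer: 2024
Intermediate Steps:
U(Y, t) = 7 + t + t**2 + Y*t (U(Y, t) = 7 + ((t*Y + t*t) + t) = 7 + ((Y*t + t**2) + t) = 7 + ((t**2 + Y*t) + t) = 7 + (t + t**2 + Y*t) = 7 + t + t**2 + Y*t)
(U(-2, 0) + 37)*((9 - 1*(-12)) + 25) = ((7 + 0 + 0**2 - 2*0) + 37)*((9 - 1*(-12)) + 25) = ((7 + 0 + 0 + 0) + 37)*((9 + 12) + 25) = (7 + 37)*(21 + 25) = 44*46 = 2024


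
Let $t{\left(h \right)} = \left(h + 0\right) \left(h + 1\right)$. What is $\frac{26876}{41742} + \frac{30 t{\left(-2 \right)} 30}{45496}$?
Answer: $\frac{81117881}{118693377} \approx 0.68342$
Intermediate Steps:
$t{\left(h \right)} = h \left(1 + h\right)$
$\frac{26876}{41742} + \frac{30 t{\left(-2 \right)} 30}{45496} = \frac{26876}{41742} + \frac{30 \left(- 2 \left(1 - 2\right)\right) 30}{45496} = 26876 \cdot \frac{1}{41742} + 30 \left(\left(-2\right) \left(-1\right)\right) 30 \cdot \frac{1}{45496} = \frac{13438}{20871} + 30 \cdot 2 \cdot 30 \cdot \frac{1}{45496} = \frac{13438}{20871} + 60 \cdot 30 \cdot \frac{1}{45496} = \frac{13438}{20871} + 1800 \cdot \frac{1}{45496} = \frac{13438}{20871} + \frac{225}{5687} = \frac{81117881}{118693377}$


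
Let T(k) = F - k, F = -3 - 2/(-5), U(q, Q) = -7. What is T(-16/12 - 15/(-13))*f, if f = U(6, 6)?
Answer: 3304/195 ≈ 16.944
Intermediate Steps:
f = -7
F = -13/5 (F = -3 - 2*(-1)/5 = -3 - 2*(-⅕) = -3 + ⅖ = -13/5 ≈ -2.6000)
T(k) = -13/5 - k
T(-16/12 - 15/(-13))*f = (-13/5 - (-16/12 - 15/(-13)))*(-7) = (-13/5 - (-16*1/12 - 15*(-1/13)))*(-7) = (-13/5 - (-4/3 + 15/13))*(-7) = (-13/5 - 1*(-7/39))*(-7) = (-13/5 + 7/39)*(-7) = -472/195*(-7) = 3304/195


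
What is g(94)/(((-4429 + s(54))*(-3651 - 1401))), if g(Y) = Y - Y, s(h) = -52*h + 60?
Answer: 0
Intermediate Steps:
s(h) = 60 - 52*h
g(Y) = 0
g(94)/(((-4429 + s(54))*(-3651 - 1401))) = 0/(((-4429 + (60 - 52*54))*(-3651 - 1401))) = 0/(((-4429 + (60 - 2808))*(-5052))) = 0/(((-4429 - 2748)*(-5052))) = 0/((-7177*(-5052))) = 0/36258204 = 0*(1/36258204) = 0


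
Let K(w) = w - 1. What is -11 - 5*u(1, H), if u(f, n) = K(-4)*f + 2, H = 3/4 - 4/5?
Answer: 4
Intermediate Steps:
K(w) = -1 + w
H = -1/20 (H = 3*(¼) - 4*⅕ = ¾ - ⅘ = -1/20 ≈ -0.050000)
u(f, n) = 2 - 5*f (u(f, n) = (-1 - 4)*f + 2 = -5*f + 2 = 2 - 5*f)
-11 - 5*u(1, H) = -11 - 5*(2 - 5*1) = -11 - 5*(2 - 5) = -11 - 5*(-3) = -11 + 15 = 4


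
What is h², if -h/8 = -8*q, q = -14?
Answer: 802816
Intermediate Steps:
h = -896 (h = -(-64)*(-14) = -8*112 = -896)
h² = (-896)² = 802816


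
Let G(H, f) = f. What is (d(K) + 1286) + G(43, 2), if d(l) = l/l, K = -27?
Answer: 1289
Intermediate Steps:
d(l) = 1
(d(K) + 1286) + G(43, 2) = (1 + 1286) + 2 = 1287 + 2 = 1289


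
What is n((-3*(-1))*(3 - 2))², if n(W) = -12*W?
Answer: 1296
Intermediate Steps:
n((-3*(-1))*(3 - 2))² = (-12*(-3*(-1))*(3 - 2))² = (-36)² = 1296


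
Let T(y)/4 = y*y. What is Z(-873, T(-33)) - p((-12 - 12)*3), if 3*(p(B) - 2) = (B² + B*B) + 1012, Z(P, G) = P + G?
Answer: -937/3 ≈ -312.33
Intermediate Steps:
T(y) = 4*y² (T(y) = 4*(y*y) = 4*y²)
Z(P, G) = G + P
p(B) = 1018/3 + 2*B²/3 (p(B) = 2 + ((B² + B*B) + 1012)/3 = 2 + ((B² + B²) + 1012)/3 = 2 + (2*B² + 1012)/3 = 2 + (1012 + 2*B²)/3 = 2 + (1012/3 + 2*B²/3) = 1018/3 + 2*B²/3)
Z(-873, T(-33)) - p((-12 - 12)*3) = (4*(-33)² - 873) - (1018/3 + 2*((-12 - 12)*3)²/3) = (4*1089 - 873) - (1018/3 + 2*(-24*3)²/3) = (4356 - 873) - (1018/3 + (⅔)*(-72)²) = 3483 - (1018/3 + (⅔)*5184) = 3483 - (1018/3 + 3456) = 3483 - 1*11386/3 = 3483 - 11386/3 = -937/3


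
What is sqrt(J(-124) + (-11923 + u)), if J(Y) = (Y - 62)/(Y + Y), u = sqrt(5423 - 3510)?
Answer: sqrt(-47689 + 4*sqrt(1913))/2 ≈ 108.99*I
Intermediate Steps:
u = sqrt(1913) ≈ 43.738
J(Y) = (-62 + Y)/(2*Y) (J(Y) = (-62 + Y)/((2*Y)) = (-62 + Y)*(1/(2*Y)) = (-62 + Y)/(2*Y))
sqrt(J(-124) + (-11923 + u)) = sqrt((1/2)*(-62 - 124)/(-124) + (-11923 + sqrt(1913))) = sqrt((1/2)*(-1/124)*(-186) + (-11923 + sqrt(1913))) = sqrt(3/4 + (-11923 + sqrt(1913))) = sqrt(-47689/4 + sqrt(1913))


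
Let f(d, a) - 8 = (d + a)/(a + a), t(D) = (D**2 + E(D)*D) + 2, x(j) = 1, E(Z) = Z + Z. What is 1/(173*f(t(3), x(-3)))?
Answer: 1/3979 ≈ 0.00025132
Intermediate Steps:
E(Z) = 2*Z
t(D) = 2 + 3*D**2 (t(D) = (D**2 + (2*D)*D) + 2 = (D**2 + 2*D**2) + 2 = 3*D**2 + 2 = 2 + 3*D**2)
f(d, a) = 8 + (a + d)/(2*a) (f(d, a) = 8 + (d + a)/(a + a) = 8 + (a + d)/((2*a)) = 8 + (a + d)*(1/(2*a)) = 8 + (a + d)/(2*a))
1/(173*f(t(3), x(-3))) = 1/(173*((1/2)*((2 + 3*3**2) + 17*1)/1)) = 1/(173*((1/2)*1*((2 + 3*9) + 17))) = 1/(173*((1/2)*1*((2 + 27) + 17))) = 1/(173*((1/2)*1*(29 + 17))) = 1/(173*((1/2)*1*46)) = 1/(173*23) = 1/3979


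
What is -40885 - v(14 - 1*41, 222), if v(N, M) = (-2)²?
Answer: -40889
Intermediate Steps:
v(N, M) = 4
-40885 - v(14 - 1*41, 222) = -40885 - 1*4 = -40885 - 4 = -40889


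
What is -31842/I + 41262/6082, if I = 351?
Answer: -9954449/118599 ≈ -83.934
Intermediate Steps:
-31842/I + 41262/6082 = -31842/351 + 41262/6082 = -31842*1/351 + 41262*(1/6082) = -3538/39 + 20631/3041 = -9954449/118599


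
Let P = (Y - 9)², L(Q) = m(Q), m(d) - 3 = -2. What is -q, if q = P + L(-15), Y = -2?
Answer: -122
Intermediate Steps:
m(d) = 1 (m(d) = 3 - 2 = 1)
L(Q) = 1
P = 121 (P = (-2 - 9)² = (-11)² = 121)
q = 122 (q = 121 + 1 = 122)
-q = -1*122 = -122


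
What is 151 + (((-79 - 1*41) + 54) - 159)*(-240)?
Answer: 54151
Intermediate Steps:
151 + (((-79 - 1*41) + 54) - 159)*(-240) = 151 + (((-79 - 41) + 54) - 159)*(-240) = 151 + ((-120 + 54) - 159)*(-240) = 151 + (-66 - 159)*(-240) = 151 - 225*(-240) = 151 + 54000 = 54151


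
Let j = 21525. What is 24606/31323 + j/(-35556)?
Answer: 22295929/123746732 ≈ 0.18017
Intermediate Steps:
24606/31323 + j/(-35556) = 24606/31323 + 21525/(-35556) = 24606*(1/31323) + 21525*(-1/35556) = 8202/10441 - 7175/11852 = 22295929/123746732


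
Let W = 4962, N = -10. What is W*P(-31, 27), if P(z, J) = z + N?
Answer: -203442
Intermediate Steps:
P(z, J) = -10 + z (P(z, J) = z - 10 = -10 + z)
W*P(-31, 27) = 4962*(-10 - 31) = 4962*(-41) = -203442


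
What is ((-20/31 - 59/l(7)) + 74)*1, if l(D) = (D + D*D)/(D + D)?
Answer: 7267/124 ≈ 58.605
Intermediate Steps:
l(D) = (D + D**2)/(2*D) (l(D) = (D + D**2)/((2*D)) = (D + D**2)*(1/(2*D)) = (D + D**2)/(2*D))
((-20/31 - 59/l(7)) + 74)*1 = ((-20/31 - 59/(1/2 + (1/2)*7)) + 74)*1 = ((-20*1/31 - 59/(1/2 + 7/2)) + 74)*1 = ((-20/31 - 59/4) + 74)*1 = (-1909/124 + 74)*1 = (7267/124)*1 = 7267/124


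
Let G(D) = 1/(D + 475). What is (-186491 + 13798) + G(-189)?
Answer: -49390197/286 ≈ -1.7269e+5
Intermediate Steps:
G(D) = 1/(475 + D)
(-186491 + 13798) + G(-189) = (-186491 + 13798) + 1/(475 - 189) = -172693 + 1/286 = -49390197/286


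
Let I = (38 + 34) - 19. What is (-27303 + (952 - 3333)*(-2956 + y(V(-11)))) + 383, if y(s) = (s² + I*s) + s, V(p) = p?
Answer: 8137529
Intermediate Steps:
I = 53 (I = 72 - 19 = 53)
y(s) = s² + 54*s (y(s) = (s² + 53*s) + s = s² + 54*s)
(-27303 + (952 - 3333)*(-2956 + y(V(-11)))) + 383 = (-27303 + (952 - 3333)*(-2956 - 11*(54 - 11))) + 383 = (-27303 - 2381*(-2956 - 11*43)) + 383 = (-27303 - 2381*(-2956 - 473)) + 383 = (-27303 - 2381*(-3429)) + 383 = (-27303 + 8164449) + 383 = 8137146 + 383 = 8137529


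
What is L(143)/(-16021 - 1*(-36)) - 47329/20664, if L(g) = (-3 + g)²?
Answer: -232313693/66062808 ≈ -3.5166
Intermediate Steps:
L(143)/(-16021 - 1*(-36)) - 47329/20664 = (-3 + 143)²/(-16021 - 1*(-36)) - 47329/20664 = 140²/(-16021 + 36) - 47329*1/20664 = 19600/(-15985) - 47329/20664 = 19600*(-1/15985) - 47329/20664 = -3920/3197 - 47329/20664 = -232313693/66062808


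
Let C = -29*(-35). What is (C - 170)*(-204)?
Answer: -172380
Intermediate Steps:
C = 1015
(C - 170)*(-204) = (1015 - 170)*(-204) = 845*(-204) = -172380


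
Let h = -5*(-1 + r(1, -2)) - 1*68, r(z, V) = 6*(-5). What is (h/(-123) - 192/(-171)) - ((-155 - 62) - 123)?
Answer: 795551/2337 ≈ 340.42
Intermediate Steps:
r(z, V) = -30
h = 87 (h = -5*(-1 - 30) - 1*68 = -5*(-31) - 68 = 155 - 68 = 87)
(h/(-123) - 192/(-171)) - ((-155 - 62) - 123) = (87/(-123) - 192/(-171)) - ((-155 - 62) - 123) = (87*(-1/123) - 192*(-1/171)) - (-217 - 123) = (-29/41 + 64/57) - 1*(-340) = 971/2337 + 340 = 795551/2337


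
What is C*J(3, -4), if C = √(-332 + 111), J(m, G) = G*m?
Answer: -12*I*√221 ≈ -178.39*I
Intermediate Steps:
C = I*√221 (C = √(-221) = I*√221 ≈ 14.866*I)
C*J(3, -4) = (I*√221)*(-4*3) = (I*√221)*(-12) = -12*I*√221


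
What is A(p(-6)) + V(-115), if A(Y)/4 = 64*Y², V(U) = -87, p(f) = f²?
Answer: 331689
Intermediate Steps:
A(Y) = 256*Y² (A(Y) = 4*(64*Y²) = 256*Y²)
A(p(-6)) + V(-115) = 256*((-6)²)² - 87 = 256*36² - 87 = 256*1296 - 87 = 331776 - 87 = 331689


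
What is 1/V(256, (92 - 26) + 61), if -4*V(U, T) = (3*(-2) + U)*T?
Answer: -2/15875 ≈ -0.00012598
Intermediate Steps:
V(U, T) = -T*(-6 + U)/4 (V(U, T) = -(3*(-2) + U)*T/4 = -(-6 + U)*T/4 = -T*(-6 + U)/4)
1/V(256, (92 - 26) + 61) = 1/(((92 - 26) + 61)*(6 - 1*256)/4) = 1/((66 + 61)*(6 - 256)/4) = 1/((¼)*127*(-250)) = 1/(-15875/2) = -2/15875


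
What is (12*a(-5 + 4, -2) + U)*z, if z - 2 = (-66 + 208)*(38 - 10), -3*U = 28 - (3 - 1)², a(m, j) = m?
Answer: -79560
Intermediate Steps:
U = -8 (U = -(28 - (3 - 1)²)/3 = -(28 - 1*2²)/3 = -(28 - 1*4)/3 = -(28 - 4)/3 = -⅓*24 = -8)
z = 3978 (z = 2 + (-66 + 208)*(38 - 10) = 2 + 142*28 = 2 + 3976 = 3978)
(12*a(-5 + 4, -2) + U)*z = (12*(-5 + 4) - 8)*3978 = (12*(-1) - 8)*3978 = (-12 - 8)*3978 = -20*3978 = -79560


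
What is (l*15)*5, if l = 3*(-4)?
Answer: -900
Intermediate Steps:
l = -12
(l*15)*5 = -12*15*5 = -180*5 = -900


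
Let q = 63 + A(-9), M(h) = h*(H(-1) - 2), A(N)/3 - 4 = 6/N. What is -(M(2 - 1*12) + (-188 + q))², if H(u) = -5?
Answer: -2025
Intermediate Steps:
A(N) = 12 + 18/N (A(N) = 12 + 3*(6/N) = 12 + 18/N)
M(h) = -7*h (M(h) = h*(-5 - 2) = h*(-7) = -7*h)
q = 73 (q = 63 + (12 + 18/(-9)) = 63 + (12 + 18*(-⅑)) = 63 + (12 - 2) = 63 + 10 = 73)
-(M(2 - 1*12) + (-188 + q))² = -(-7*(2 - 1*12) + (-188 + 73))² = -(-7*(2 - 12) - 115)² = -(-7*(-10) - 115)² = -(70 - 115)² = -1*(-45)² = -1*2025 = -2025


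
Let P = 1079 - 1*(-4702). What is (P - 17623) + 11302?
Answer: -540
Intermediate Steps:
P = 5781 (P = 1079 + 4702 = 5781)
(P - 17623) + 11302 = (5781 - 17623) + 11302 = -11842 + 11302 = -540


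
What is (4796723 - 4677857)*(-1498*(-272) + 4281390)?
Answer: 557344368636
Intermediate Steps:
(4796723 - 4677857)*(-1498*(-272) + 4281390) = 118866*(407456 + 4281390) = 118866*4688846 = 557344368636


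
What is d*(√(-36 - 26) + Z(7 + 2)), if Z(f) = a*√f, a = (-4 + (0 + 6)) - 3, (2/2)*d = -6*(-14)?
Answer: -252 + 84*I*√62 ≈ -252.0 + 661.42*I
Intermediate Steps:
d = 84 (d = -6*(-14) = 84)
a = -1 (a = (-4 + 6) - 3 = 2 - 3 = -1)
Z(f) = -√f
d*(√(-36 - 26) + Z(7 + 2)) = 84*(√(-36 - 26) - √(7 + 2)) = 84*(√(-62) - √9) = 84*(I*√62 - 1*3) = 84*(I*√62 - 3) = 84*(-3 + I*√62) = -252 + 84*I*√62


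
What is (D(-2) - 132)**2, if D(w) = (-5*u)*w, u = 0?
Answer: 17424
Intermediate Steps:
D(w) = 0 (D(w) = (-5*0)*w = 0*w = 0)
(D(-2) - 132)**2 = (0 - 132)**2 = (-132)**2 = 17424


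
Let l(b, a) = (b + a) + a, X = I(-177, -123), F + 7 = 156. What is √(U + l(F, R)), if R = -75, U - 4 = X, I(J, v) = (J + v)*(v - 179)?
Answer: 3*√10067 ≈ 301.00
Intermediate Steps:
F = 149 (F = -7 + 156 = 149)
I(J, v) = (-179 + v)*(J + v) (I(J, v) = (J + v)*(-179 + v) = (-179 + v)*(J + v))
X = 90600 (X = (-123)² - 179*(-177) - 179*(-123) - 177*(-123) = 15129 + 31683 + 22017 + 21771 = 90600)
U = 90604 (U = 4 + 90600 = 90604)
l(b, a) = b + 2*a (l(b, a) = (a + b) + a = b + 2*a)
√(U + l(F, R)) = √(90604 + (149 + 2*(-75))) = √(90604 + (149 - 150)) = √(90604 - 1) = √90603 = 3*√10067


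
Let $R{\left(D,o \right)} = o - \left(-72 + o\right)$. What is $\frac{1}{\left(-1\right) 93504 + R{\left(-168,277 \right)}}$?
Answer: $- \frac{1}{93432} \approx -1.0703 \cdot 10^{-5}$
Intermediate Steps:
$R{\left(D,o \right)} = 72$
$\frac{1}{\left(-1\right) 93504 + R{\left(-168,277 \right)}} = \frac{1}{\left(-1\right) 93504 + 72} = \frac{1}{-93504 + 72} = \frac{1}{-93432} = - \frac{1}{93432}$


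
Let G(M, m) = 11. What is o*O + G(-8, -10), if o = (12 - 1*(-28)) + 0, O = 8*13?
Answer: 4171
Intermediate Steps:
O = 104
o = 40 (o = (12 + 28) + 0 = 40 + 0 = 40)
o*O + G(-8, -10) = 40*104 + 11 = 4160 + 11 = 4171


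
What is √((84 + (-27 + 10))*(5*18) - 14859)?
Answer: 9*I*√109 ≈ 93.963*I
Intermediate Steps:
√((84 + (-27 + 10))*(5*18) - 14859) = √((84 - 17)*90 - 14859) = √(67*90 - 14859) = √(6030 - 14859) = √(-8829) = 9*I*√109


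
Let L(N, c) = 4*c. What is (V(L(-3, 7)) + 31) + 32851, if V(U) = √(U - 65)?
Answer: 32882 + I*√37 ≈ 32882.0 + 6.0828*I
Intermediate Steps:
V(U) = √(-65 + U)
(V(L(-3, 7)) + 31) + 32851 = (√(-65 + 4*7) + 31) + 32851 = (√(-65 + 28) + 31) + 32851 = (√(-37) + 31) + 32851 = (I*√37 + 31) + 32851 = (31 + I*√37) + 32851 = 32882 + I*√37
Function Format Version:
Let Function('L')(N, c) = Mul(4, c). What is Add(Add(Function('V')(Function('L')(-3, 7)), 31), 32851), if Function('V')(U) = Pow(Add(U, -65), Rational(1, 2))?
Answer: Add(32882, Mul(I, Pow(37, Rational(1, 2)))) ≈ Add(32882., Mul(6.0828, I))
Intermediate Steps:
Function('V')(U) = Pow(Add(-65, U), Rational(1, 2))
Add(Add(Function('V')(Function('L')(-3, 7)), 31), 32851) = Add(Add(Pow(Add(-65, Mul(4, 7)), Rational(1, 2)), 31), 32851) = Add(Add(Pow(Add(-65, 28), Rational(1, 2)), 31), 32851) = Add(Add(Pow(-37, Rational(1, 2)), 31), 32851) = Add(Add(Mul(I, Pow(37, Rational(1, 2))), 31), 32851) = Add(Add(31, Mul(I, Pow(37, Rational(1, 2)))), 32851) = Add(32882, Mul(I, Pow(37, Rational(1, 2))))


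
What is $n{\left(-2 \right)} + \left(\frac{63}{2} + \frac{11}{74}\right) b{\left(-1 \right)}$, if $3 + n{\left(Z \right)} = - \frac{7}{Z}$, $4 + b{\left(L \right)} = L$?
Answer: $- \frac{11673}{74} \approx -157.74$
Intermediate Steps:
$b{\left(L \right)} = -4 + L$
$n{\left(Z \right)} = -3 - \frac{7}{Z}$
$n{\left(-2 \right)} + \left(\frac{63}{2} + \frac{11}{74}\right) b{\left(-1 \right)} = \left(-3 - \frac{7}{-2}\right) + \left(\frac{63}{2} + \frac{11}{74}\right) \left(-4 - 1\right) = \left(-3 - - \frac{7}{2}\right) + \left(63 \cdot \frac{1}{2} + 11 \cdot \frac{1}{74}\right) \left(-5\right) = \left(-3 + \frac{7}{2}\right) + \left(\frac{63}{2} + \frac{11}{74}\right) \left(-5\right) = \frac{1}{2} + \frac{1171}{37} \left(-5\right) = \frac{1}{2} - \frac{5855}{37} = - \frac{11673}{74}$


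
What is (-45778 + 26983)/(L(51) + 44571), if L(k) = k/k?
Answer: -18795/44572 ≈ -0.42168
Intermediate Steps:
L(k) = 1
(-45778 + 26983)/(L(51) + 44571) = (-45778 + 26983)/(1 + 44571) = -18795/44572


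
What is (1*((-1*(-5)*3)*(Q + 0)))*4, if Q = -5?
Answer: -300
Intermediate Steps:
(1*((-1*(-5)*3)*(Q + 0)))*4 = (1*((-1*(-5)*3)*(-5 + 0)))*4 = (1*((5*3)*(-5)))*4 = (1*(15*(-5)))*4 = (1*(-75))*4 = -75*4 = -300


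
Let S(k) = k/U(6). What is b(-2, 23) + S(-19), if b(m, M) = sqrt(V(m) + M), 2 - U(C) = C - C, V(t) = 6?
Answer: -19/2 + sqrt(29) ≈ -4.1148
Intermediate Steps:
U(C) = 2 (U(C) = 2 - (C - C) = 2 - 1*0 = 2 + 0 = 2)
b(m, M) = sqrt(6 + M)
S(k) = k/2
b(-2, 23) + S(-19) = sqrt(6 + 23) + (1/2)*(-19) = sqrt(29) - 19/2 = -19/2 + sqrt(29)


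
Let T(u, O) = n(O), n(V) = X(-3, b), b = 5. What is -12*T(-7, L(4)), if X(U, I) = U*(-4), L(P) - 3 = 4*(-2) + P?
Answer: -144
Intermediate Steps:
L(P) = -5 + P (L(P) = 3 + (4*(-2) + P) = 3 + (-8 + P) = -5 + P)
X(U, I) = -4*U
n(V) = 12 (n(V) = -4*(-3) = 12)
T(u, O) = 12
-12*T(-7, L(4)) = -12*12 = -144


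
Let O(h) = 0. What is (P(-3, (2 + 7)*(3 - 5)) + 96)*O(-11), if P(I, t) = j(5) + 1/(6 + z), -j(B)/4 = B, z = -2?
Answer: 0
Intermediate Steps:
j(B) = -4*B
P(I, t) = -79/4 (P(I, t) = -4*5 + 1/(6 - 2) = -20 + 1/4 = -20 + ¼ = -79/4)
(P(-3, (2 + 7)*(3 - 5)) + 96)*O(-11) = (-79/4 + 96)*0 = (305/4)*0 = 0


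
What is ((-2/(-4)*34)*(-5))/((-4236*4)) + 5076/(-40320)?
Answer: -143369/1186080 ≈ -0.12088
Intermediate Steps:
((-2/(-4)*34)*(-5))/((-4236*4)) + 5076/(-40320) = ((-2*(-¼)*34)*(-5))/(-16944) + 5076*(-1/40320) = (((½)*34)*(-5))*(-1/16944) - 141/1120 = (17*(-5))*(-1/16944) - 141/1120 = -85*(-1/16944) - 141/1120 = 85/16944 - 141/1120 = -143369/1186080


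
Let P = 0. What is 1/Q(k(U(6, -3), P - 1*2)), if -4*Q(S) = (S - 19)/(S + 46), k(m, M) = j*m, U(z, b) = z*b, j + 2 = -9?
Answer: -976/179 ≈ -5.4525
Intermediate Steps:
j = -11 (j = -2 - 9 = -11)
U(z, b) = b*z
k(m, M) = -11*m
Q(S) = -(-19 + S)/(4*(46 + S)) (Q(S) = -(S - 19)/(4*(S + 46)) = -(-19 + S)/(4*(46 + S)))
1/Q(k(U(6, -3), P - 1*2)) = 1/((19 - (-11)*(-3*6))/(4*(46 - (-33)*6))) = 1/((19 - (-11)*(-18))/(4*(46 - 11*(-18)))) = 1/((19 - 1*198)/(4*(46 + 198))) = 1/((¼)*(19 - 198)/244) = 1/((¼)*(1/244)*(-179)) = 1/(-179/976) = -976/179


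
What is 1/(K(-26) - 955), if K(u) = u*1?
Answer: -1/981 ≈ -0.0010194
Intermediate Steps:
K(u) = u
1/(K(-26) - 955) = 1/(-26 - 955) = 1/(-981) = -1/981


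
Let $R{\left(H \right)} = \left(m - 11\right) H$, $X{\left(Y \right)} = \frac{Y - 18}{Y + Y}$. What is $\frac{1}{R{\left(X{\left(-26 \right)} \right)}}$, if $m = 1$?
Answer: $- \frac{13}{110} \approx -0.11818$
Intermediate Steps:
$X{\left(Y \right)} = \frac{-18 + Y}{2 Y}$
$R{\left(H \right)} = - 10 H$ ($R{\left(H \right)} = \left(1 - 11\right) H = - 10 H$)
$\frac{1}{R{\left(X{\left(-26 \right)} \right)}} = \frac{1}{\left(-10\right) \frac{-18 - 26}{2 \left(-26\right)}} = \frac{1}{\left(-10\right) \frac{1}{2} \left(- \frac{1}{26}\right) \left(-44\right)} = \frac{1}{\left(-10\right) \frac{11}{13}} = \frac{1}{- \frac{110}{13}} = - \frac{13}{110}$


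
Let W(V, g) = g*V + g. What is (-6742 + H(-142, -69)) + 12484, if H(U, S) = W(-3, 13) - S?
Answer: 5785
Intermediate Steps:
W(V, g) = g + V*g (W(V, g) = V*g + g = g + V*g)
H(U, S) = -26 - S (H(U, S) = 13*(1 - 3) - S = 13*(-2) - S = -26 - S)
(-6742 + H(-142, -69)) + 12484 = (-6742 + (-26 - 1*(-69))) + 12484 = (-6742 + (-26 + 69)) + 12484 = (-6742 + 43) + 12484 = -6699 + 12484 = 5785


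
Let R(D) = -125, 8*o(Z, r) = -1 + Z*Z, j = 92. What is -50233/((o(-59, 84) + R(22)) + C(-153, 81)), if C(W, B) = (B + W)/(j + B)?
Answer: -8690309/53558 ≈ -162.26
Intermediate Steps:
o(Z, r) = -⅛ + Z²/8 (o(Z, r) = (-1 + Z*Z)/8 = (-1 + Z²)/8 = -⅛ + Z²/8)
C(W, B) = (B + W)/(92 + B)
-50233/((o(-59, 84) + R(22)) + C(-153, 81)) = -50233/(((-⅛ + (⅛)*(-59)²) - 125) + (81 - 153)/(92 + 81)) = -50233/(((-⅛ + (⅛)*3481) - 125) - 72/173) = -50233/(((-⅛ + 3481/8) - 125) + (1/173)*(-72)) = -50233/((435 - 125) - 72/173) = -50233/(310 - 72/173) = -50233/53558/173 = -50233*173/53558 = -8690309/53558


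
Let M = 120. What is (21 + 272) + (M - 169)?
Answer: 244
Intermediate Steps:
(21 + 272) + (M - 169) = (21 + 272) + (120 - 169) = 293 - 49 = 244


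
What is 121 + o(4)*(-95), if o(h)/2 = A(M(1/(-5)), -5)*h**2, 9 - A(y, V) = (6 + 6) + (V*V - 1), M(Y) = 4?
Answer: 82201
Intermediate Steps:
A(y, V) = -2 - V**2 (A(y, V) = 9 - ((6 + 6) + (V*V - 1)) = 9 - (12 + (V**2 - 1)) = 9 - (12 + (-1 + V**2)) = 9 - (11 + V**2) = 9 + (-11 - V**2) = -2 - V**2)
o(h) = -54*h**2 (o(h) = 2*((-2 - 1*(-5)**2)*h**2) = 2*((-2 - 1*25)*h**2) = 2*((-2 - 25)*h**2) = 2*(-27*h**2) = -54*h**2)
121 + o(4)*(-95) = 121 - 54*4**2*(-95) = 121 - 54*16*(-95) = 121 - 864*(-95) = 121 + 82080 = 82201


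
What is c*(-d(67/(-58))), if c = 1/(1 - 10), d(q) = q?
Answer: -67/522 ≈ -0.12835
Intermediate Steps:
c = -1/9 (c = 1/(-9) = -1/9 ≈ -0.11111)
c*(-d(67/(-58))) = -(-1)*67/(-58)/9 = -(-1)*67*(-1/58)/9 = -(-1)*(-67)/(9*58) = -1/9*67/58 = -67/522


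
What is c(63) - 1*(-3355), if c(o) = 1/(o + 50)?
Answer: 379116/113 ≈ 3355.0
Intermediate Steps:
c(o) = 1/(50 + o)
c(63) - 1*(-3355) = 1/(50 + 63) - 1*(-3355) = 1/113 + 3355 = 379116/113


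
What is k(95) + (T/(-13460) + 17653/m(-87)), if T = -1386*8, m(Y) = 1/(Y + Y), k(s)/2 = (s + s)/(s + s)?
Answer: -10335998528/3365 ≈ -3.0716e+6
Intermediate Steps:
k(s) = 2 (k(s) = 2*((s + s)/(s + s)) = 2*((2*s)/((2*s))) = 2*((2*s)*(1/(2*s))) = 2*1 = 2)
m(Y) = 1/(2*Y)
T = -11088
k(95) + (T/(-13460) + 17653/m(-87)) = 2 + (-11088/(-13460) + 17653/(((½)/(-87)))) = 2 + (-11088*(-1/13460) + 17653/(((½)*(-1/87)))) = 2 + (2772/3365 + 17653/(-1/174)) = 2 + (2772/3365 + 17653*(-174)) = 2 + (2772/3365 - 3071622) = 2 - 10336005258/3365 = -10335998528/3365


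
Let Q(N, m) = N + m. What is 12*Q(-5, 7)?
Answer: 24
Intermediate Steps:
12*Q(-5, 7) = 12*(-5 + 7) = 12*2 = 24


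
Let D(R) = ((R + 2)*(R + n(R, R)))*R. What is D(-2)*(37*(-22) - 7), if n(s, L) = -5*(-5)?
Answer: 0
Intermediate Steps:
n(s, L) = 25
D(R) = R*(2 + R)*(25 + R) (D(R) = ((R + 2)*(R + 25))*R = ((2 + R)*(25 + R))*R = R*(2 + R)*(25 + R))
D(-2)*(37*(-22) - 7) = (-2*(50 + (-2)**2 + 27*(-2)))*(37*(-22) - 7) = (-2*(50 + 4 - 54))*(-814 - 7) = -2*0*(-821) = 0*(-821) = 0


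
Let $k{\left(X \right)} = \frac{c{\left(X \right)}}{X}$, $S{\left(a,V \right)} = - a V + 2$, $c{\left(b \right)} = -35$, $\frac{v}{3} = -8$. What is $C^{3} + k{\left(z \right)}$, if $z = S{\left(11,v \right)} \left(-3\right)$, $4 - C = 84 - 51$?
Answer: $- \frac{2780341}{114} \approx -24389.0$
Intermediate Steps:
$v = -24$ ($v = 3 \left(-8\right) = -24$)
$S{\left(a,V \right)} = 2 - V a$ ($S{\left(a,V \right)} = - V a + 2 = 2 - V a$)
$C = -29$ ($C = 4 - \left(84 - 51\right) = 4 - 33 = -29$)
$z = -798$ ($z = \left(2 - \left(-24\right) 11\right) \left(-3\right) = \left(2 + 264\right) \left(-3\right) = 266 \left(-3\right) = -798$)
$k{\left(X \right)} = - \frac{35}{X}$
$C^{3} + k{\left(z \right)} = \left(-29\right)^{3} - \frac{35}{-798} = -24389 - - \frac{5}{114} = -24389 + \frac{5}{114} = - \frac{2780341}{114}$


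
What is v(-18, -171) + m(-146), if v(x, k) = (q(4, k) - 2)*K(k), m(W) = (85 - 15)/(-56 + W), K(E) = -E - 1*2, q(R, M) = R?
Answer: 34103/101 ≈ 337.65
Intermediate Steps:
K(E) = -2 - E (K(E) = -E - 2 = -2 - E)
m(W) = 70/(-56 + W)
v(x, k) = -4 - 2*k (v(x, k) = (4 - 2)*(-2 - k) = 2*(-2 - k) = -4 - 2*k)
v(-18, -171) + m(-146) = (-4 - 2*(-171)) + 70/(-56 - 146) = (-4 + 342) + 70/(-202) = 338 + 70*(-1/202) = 338 - 35/101 = 34103/101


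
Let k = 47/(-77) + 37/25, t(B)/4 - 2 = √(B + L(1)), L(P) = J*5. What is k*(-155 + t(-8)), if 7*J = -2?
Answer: -35154/275 + 6696*I*√462/13475 ≈ -127.83 + 10.681*I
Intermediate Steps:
J = -2/7 (J = (⅐)*(-2) = -2/7 ≈ -0.28571)
L(P) = -10/7 (L(P) = -2/7*5 = -10/7)
t(B) = 8 + 4*√(-10/7 + B) (t(B) = 8 + 4*√(B - 10/7) = 8 + 4*√(-10/7 + B))
k = 1674/1925 (k = 47*(-1/77) + 37*(1/25) = -47/77 + 37/25 = 1674/1925 ≈ 0.86961)
k*(-155 + t(-8)) = 1674*(-155 + (8 + 4*√(-70 + 49*(-8))/7))/1925 = 1674*(-155 + (8 + 4*√(-70 - 392)/7))/1925 = 1674*(-155 + (8 + 4*√(-462)/7))/1925 = 1674*(-155 + (8 + 4*(I*√462)/7))/1925 = 1674*(-155 + (8 + 4*I*√462/7))/1925 = 1674*(-147 + 4*I*√462/7)/1925 = -35154/275 + 6696*I*√462/13475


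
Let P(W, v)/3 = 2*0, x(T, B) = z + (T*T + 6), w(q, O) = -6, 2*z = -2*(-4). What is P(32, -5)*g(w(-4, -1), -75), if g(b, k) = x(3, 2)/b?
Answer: 0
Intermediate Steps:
z = 4 (z = (-2*(-4))/2 = (1/2)*8 = 4)
x(T, B) = 10 + T**2 (x(T, B) = 4 + (T*T + 6) = 4 + (T**2 + 6) = 4 + (6 + T**2) = 10 + T**2)
g(b, k) = 19/b (g(b, k) = (10 + 3**2)/b = (10 + 9)/b = 19/b)
P(W, v) = 0 (P(W, v) = 3*(2*0) = 3*0 = 0)
P(32, -5)*g(w(-4, -1), -75) = 0*(19/(-6)) = 0*(19*(-1/6)) = 0*(-19/6) = 0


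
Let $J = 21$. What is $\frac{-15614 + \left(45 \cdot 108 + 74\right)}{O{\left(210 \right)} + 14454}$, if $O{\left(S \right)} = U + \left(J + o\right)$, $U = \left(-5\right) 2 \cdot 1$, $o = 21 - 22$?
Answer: $- \frac{1335}{1808} \approx -0.73839$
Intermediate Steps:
$o = -1$ ($o = 21 - 22 = -1$)
$U = -10$ ($U = \left(-10\right) 1 = -10$)
$O{\left(S \right)} = 10$ ($O{\left(S \right)} = -10 + \left(21 - 1\right) = -10 + 20 = 10$)
$\frac{-15614 + \left(45 \cdot 108 + 74\right)}{O{\left(210 \right)} + 14454} = \frac{-15614 + \left(45 \cdot 108 + 74\right)}{10 + 14454} = \frac{-15614 + \left(4860 + 74\right)}{14464} = \left(-15614 + 4934\right) \frac{1}{14464} = \left(-10680\right) \frac{1}{14464} = - \frac{1335}{1808}$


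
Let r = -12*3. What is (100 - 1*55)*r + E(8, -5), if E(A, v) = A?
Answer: -1612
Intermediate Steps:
r = -36
(100 - 1*55)*r + E(8, -5) = (100 - 1*55)*(-36) + 8 = (100 - 55)*(-36) + 8 = 45*(-36) + 8 = -1620 + 8 = -1612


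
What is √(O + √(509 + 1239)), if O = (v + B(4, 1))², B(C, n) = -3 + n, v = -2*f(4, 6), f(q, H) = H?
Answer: √(196 + 2*√437) ≈ 15.421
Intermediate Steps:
v = -12 (v = -2*6 = -12)
O = 196 (O = (-12 + (-3 + 1))² = (-12 - 2)² = (-14)² = 196)
√(O + √(509 + 1239)) = √(196 + √(509 + 1239)) = √(196 + √1748) = √(196 + 2*√437)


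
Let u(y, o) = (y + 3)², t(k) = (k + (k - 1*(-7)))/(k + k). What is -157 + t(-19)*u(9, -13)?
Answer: -751/19 ≈ -39.526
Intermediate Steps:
t(k) = (7 + 2*k)/(2*k) (t(k) = (k + (k + 7))/((2*k)) = (k + (7 + k))*(1/(2*k)) = (7 + 2*k)*(1/(2*k)) = (7 + 2*k)/(2*k))
u(y, o) = (3 + y)²
-157 + t(-19)*u(9, -13) = -157 + ((7/2 - 19)/(-19))*(3 + 9)² = -157 - 1/19*(-31/2)*12² = -157 + (31/38)*144 = -157 + 2232/19 = -751/19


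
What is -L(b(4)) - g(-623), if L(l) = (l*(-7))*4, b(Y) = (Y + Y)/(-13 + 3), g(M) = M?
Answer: 3003/5 ≈ 600.60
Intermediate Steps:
b(Y) = -Y/5 (b(Y) = (2*Y)/(-10) = (2*Y)*(-⅒) = -Y/5)
L(l) = -28*l (L(l) = -7*l*4 = -28*l)
-L(b(4)) - g(-623) = -(-28)*(-⅕*4) - 1*(-623) = -(-28)*(-4)/5 + 623 = -1*112/5 + 623 = -112/5 + 623 = 3003/5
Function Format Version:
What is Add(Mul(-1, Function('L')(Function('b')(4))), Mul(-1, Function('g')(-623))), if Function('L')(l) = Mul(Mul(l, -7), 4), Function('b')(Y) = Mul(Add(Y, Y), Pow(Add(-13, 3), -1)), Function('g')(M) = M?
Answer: Rational(3003, 5) ≈ 600.60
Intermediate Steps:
Function('b')(Y) = Mul(Rational(-1, 5), Y) (Function('b')(Y) = Mul(Mul(2, Y), Pow(-10, -1)) = Mul(Mul(2, Y), Rational(-1, 10)) = Mul(Rational(-1, 5), Y))
Function('L')(l) = Mul(-28, l) (Function('L')(l) = Mul(Mul(-7, l), 4) = Mul(-28, l))
Add(Mul(-1, Function('L')(Function('b')(4))), Mul(-1, Function('g')(-623))) = Add(Mul(-1, Mul(-28, Mul(Rational(-1, 5), 4))), Mul(-1, -623)) = Add(Mul(-1, Mul(-28, Rational(-4, 5))), 623) = Add(Mul(-1, Rational(112, 5)), 623) = Add(Rational(-112, 5), 623) = Rational(3003, 5)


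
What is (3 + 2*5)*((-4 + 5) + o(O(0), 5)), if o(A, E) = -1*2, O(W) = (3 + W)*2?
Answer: -13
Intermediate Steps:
O(W) = 6 + 2*W
o(A, E) = -2
(3 + 2*5)*((-4 + 5) + o(O(0), 5)) = (3 + 2*5)*((-4 + 5) - 2) = (3 + 10)*(1 - 2) = 13*(-1) = -13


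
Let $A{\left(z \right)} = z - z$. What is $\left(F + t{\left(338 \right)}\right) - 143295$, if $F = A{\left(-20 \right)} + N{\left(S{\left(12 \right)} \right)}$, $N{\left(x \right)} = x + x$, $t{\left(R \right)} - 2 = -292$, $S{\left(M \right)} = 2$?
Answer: $-143581$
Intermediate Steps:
$t{\left(R \right)} = -290$ ($t{\left(R \right)} = 2 - 292 = -290$)
$N{\left(x \right)} = 2 x$
$A{\left(z \right)} = 0$
$F = 4$ ($F = 0 + 2 \cdot 2 = 0 + 4 = 4$)
$\left(F + t{\left(338 \right)}\right) - 143295 = \left(4 - 290\right) - 143295 = -286 - 143295 = -143581$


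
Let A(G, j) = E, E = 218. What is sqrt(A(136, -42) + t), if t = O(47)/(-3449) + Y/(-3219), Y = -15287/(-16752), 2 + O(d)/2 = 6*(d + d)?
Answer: sqrt(52288404162431751645893)/15498854076 ≈ 14.754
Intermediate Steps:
O(d) = -4 + 24*d (O(d) = -4 + 2*(6*(d + d)) = -4 + 2*(6*(2*d)) = -4 + 2*(12*d) = -4 + 24*d)
Y = 15287/16752 (Y = -15287*(-1/16752) = 15287/16752 ≈ 0.91255)
A(G, j) = 218
t = -60664074175/185986248912 (t = (-4 + 24*47)/(-3449) + (15287/16752)/(-3219) = (-4 + 1128)*(-1/3449) + (15287/16752)*(-1/3219) = 1124*(-1/3449) - 15287/53924688 = -1124/3449 - 15287/53924688 = -60664074175/185986248912 ≈ -0.32618)
sqrt(A(136, -42) + t) = sqrt(218 - 60664074175/185986248912) = sqrt(40484338188641/185986248912) = sqrt(52288404162431751645893)/15498854076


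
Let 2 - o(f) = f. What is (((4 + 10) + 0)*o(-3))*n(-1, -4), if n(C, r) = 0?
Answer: 0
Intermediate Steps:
o(f) = 2 - f
(((4 + 10) + 0)*o(-3))*n(-1, -4) = (((4 + 10) + 0)*(2 - 1*(-3)))*0 = ((14 + 0)*(2 + 3))*0 = (14*5)*0 = 70*0 = 0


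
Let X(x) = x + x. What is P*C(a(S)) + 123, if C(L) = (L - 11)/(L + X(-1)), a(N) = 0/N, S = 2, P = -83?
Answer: -667/2 ≈ -333.50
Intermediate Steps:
a(N) = 0
X(x) = 2*x
C(L) = (-11 + L)/(-2 + L) (C(L) = (L - 11)/(L + 2*(-1)) = (-11 + L)/(L - 2) = (-11 + L)/(-2 + L))
P*C(a(S)) + 123 = -83*(-11 + 0)/(-2 + 0) + 123 = -83*(-11)/(-2) + 123 = -(-83)*(-11)/2 + 123 = -83*11/2 + 123 = -913/2 + 123 = -667/2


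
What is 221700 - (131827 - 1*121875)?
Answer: 211748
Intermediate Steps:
221700 - (131827 - 1*121875) = 221700 - (131827 - 121875) = 221700 - 1*9952 = 221700 - 9952 = 211748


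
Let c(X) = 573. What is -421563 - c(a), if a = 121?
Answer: -422136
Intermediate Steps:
-421563 - c(a) = -421563 - 1*573 = -421563 - 573 = -422136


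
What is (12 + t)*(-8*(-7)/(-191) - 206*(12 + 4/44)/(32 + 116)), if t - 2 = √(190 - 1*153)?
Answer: -18634651/77737 - 2662093*√37/155474 ≈ -343.87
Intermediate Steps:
t = 2 + √37 (t = 2 + √(190 - 1*153) = 2 + √(190 - 153) = 2 + √37 ≈ 8.0828)
(12 + t)*(-8*(-7)/(-191) - 206*(12 + 4/44)/(32 + 116)) = (12 + (2 + √37))*(-8*(-7)/(-191) - 206*(12 + 4/44)/(32 + 116)) = (14 + √37)*(56*(-1/191) - 206/(148/(12 + 4*(1/44)))) = (14 + √37)*(-56/191 - 206/(148/(12 + 1/11))) = (14 + √37)*(-56/191 - 206/(148/(133/11))) = (14 + √37)*(-56/191 - 206/(148*(11/133))) = (14 + √37)*(-56/191 - 206/1628/133) = (14 + √37)*(-56/191 - 206*133/1628) = (14 + √37)*(-56/191 - 13699/814) = (14 + √37)*(-2662093/155474) = -18634651/77737 - 2662093*√37/155474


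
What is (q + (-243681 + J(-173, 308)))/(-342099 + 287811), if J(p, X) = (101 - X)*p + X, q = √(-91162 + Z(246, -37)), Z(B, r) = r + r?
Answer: 103781/27144 - I*√22809/27144 ≈ 3.8233 - 0.0055639*I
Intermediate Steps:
Z(B, r) = 2*r
q = 2*I*√22809 (q = √(-91162 + 2*(-37)) = √(-91162 - 74) = √(-91236) = 2*I*√22809 ≈ 302.05*I)
J(p, X) = X + p*(101 - X) (J(p, X) = p*(101 - X) + X = X + p*(101 - X))
(q + (-243681 + J(-173, 308)))/(-342099 + 287811) = (2*I*√22809 + (-243681 + (308 + 101*(-173) - 1*308*(-173))))/(-342099 + 287811) = (2*I*√22809 + (-243681 + (308 - 17473 + 53284)))/(-54288) = (2*I*√22809 + (-243681 + 36119))*(-1/54288) = (2*I*√22809 - 207562)*(-1/54288) = (-207562 + 2*I*√22809)*(-1/54288) = 103781/27144 - I*√22809/27144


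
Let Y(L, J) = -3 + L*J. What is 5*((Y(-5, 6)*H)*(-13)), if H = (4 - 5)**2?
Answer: 2145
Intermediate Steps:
Y(L, J) = -3 + J*L
H = 1 (H = (-1)**2 = 1)
5*((Y(-5, 6)*H)*(-13)) = 5*(((-3 + 6*(-5))*1)*(-13)) = 5*(((-3 - 30)*1)*(-13)) = 5*(-33*1*(-13)) = 5*(-33*(-13)) = 5*429 = 2145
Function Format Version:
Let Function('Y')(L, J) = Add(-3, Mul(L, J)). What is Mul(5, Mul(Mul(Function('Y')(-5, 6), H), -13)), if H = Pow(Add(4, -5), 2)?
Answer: 2145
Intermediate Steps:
Function('Y')(L, J) = Add(-3, Mul(J, L))
H = 1 (H = Pow(-1, 2) = 1)
Mul(5, Mul(Mul(Function('Y')(-5, 6), H), -13)) = Mul(5, Mul(Mul(Add(-3, Mul(6, -5)), 1), -13)) = Mul(5, Mul(Mul(Add(-3, -30), 1), -13)) = Mul(5, Mul(Mul(-33, 1), -13)) = Mul(5, Mul(-33, -13)) = Mul(5, 429) = 2145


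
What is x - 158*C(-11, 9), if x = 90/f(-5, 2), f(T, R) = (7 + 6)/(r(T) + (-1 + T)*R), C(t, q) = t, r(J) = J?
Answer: 21064/13 ≈ 1620.3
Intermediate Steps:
f(T, R) = 13/(T + R*(-1 + T)) (f(T, R) = (7 + 6)/(T + (-1 + T)*R) = 13/(T + R*(-1 + T)))
x = -1530/13 (x = 90/((13/(-5 - 1*2 + 2*(-5)))) = 90/((13/(-5 - 2 - 10))) = 90/((13/(-17))) = 90/((13*(-1/17))) = 90/(-13/17) = 90*(-17/13) = -1530/13 ≈ -117.69)
x - 158*C(-11, 9) = -1530/13 - 158*(-11) = -1530/13 + 1738 = 21064/13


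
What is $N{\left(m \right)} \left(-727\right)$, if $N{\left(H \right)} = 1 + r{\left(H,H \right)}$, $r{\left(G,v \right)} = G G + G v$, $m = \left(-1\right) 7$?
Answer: $-71973$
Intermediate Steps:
$m = -7$
$r{\left(G,v \right)} = G^{2} + G v$
$N{\left(H \right)} = 1 + 2 H^{2}$ ($N{\left(H \right)} = 1 + H \left(H + H\right) = 1 + H 2 H = 1 + 2 H^{2}$)
$N{\left(m \right)} \left(-727\right) = \left(1 + 2 \left(-7\right)^{2}\right) \left(-727\right) = \left(1 + 2 \cdot 49\right) \left(-727\right) = \left(1 + 98\right) \left(-727\right) = 99 \left(-727\right) = -71973$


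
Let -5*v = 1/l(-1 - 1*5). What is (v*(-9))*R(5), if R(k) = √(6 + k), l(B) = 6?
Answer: 3*√11/10 ≈ 0.99499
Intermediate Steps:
v = -1/30 (v = -⅕/6 = -⅕*⅙ = -1/30 ≈ -0.033333)
(v*(-9))*R(5) = (-1/30*(-9))*√(6 + 5) = 3*√11/10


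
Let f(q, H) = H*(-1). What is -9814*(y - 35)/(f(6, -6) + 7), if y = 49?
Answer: -137396/13 ≈ -10569.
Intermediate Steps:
f(q, H) = -H
-9814*(y - 35)/(f(6, -6) + 7) = -9814*(49 - 35)/(-1*(-6) + 7) = -9814*14/(6 + 7) = -9814/(13*(1/14)) = -9814/13/14 = -9814*14/13 = -137396/13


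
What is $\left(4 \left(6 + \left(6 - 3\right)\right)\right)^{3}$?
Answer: $46656$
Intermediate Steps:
$\left(4 \left(6 + \left(6 - 3\right)\right)\right)^{3} = \left(4 \left(6 + 3\right)\right)^{3} = \left(4 \cdot 9\right)^{3} = 36^{3} = 46656$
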